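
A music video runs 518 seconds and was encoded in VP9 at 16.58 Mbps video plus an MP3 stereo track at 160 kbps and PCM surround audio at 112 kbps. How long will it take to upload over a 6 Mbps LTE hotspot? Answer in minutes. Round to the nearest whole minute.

Audio total: 160 + 112 = 272 kbps = 0.272 Mbps.
Total bitrate: 16.852 Mbps.
File: 16.852 Mbps × 518 s = 8729.3 Mb.
At 6 Mbps: 8729.3 / 6 = 1454.9 s ≈ 24.2 minutes.

24 minutes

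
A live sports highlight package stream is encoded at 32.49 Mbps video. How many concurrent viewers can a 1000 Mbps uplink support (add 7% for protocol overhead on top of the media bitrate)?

On the wire with 7% overhead: 34.764 Mbps.
1000 Mbps = 1,000 Mbps; 1,000 / 34.764 = 28.77 → 28 viewers.

28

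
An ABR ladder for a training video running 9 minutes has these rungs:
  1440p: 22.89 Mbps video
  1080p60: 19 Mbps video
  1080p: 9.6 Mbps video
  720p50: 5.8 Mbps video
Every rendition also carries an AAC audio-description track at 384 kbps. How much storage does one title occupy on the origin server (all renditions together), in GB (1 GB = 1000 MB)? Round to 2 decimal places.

9 min = 540 s
Audio: 384 kbps = 0.384 Mbps.
Sum of rendition bitrates: (22.89+0.384) + (19+0.384) + (9.6+0.384) + (5.8+0.384) = 58.826 Mbps.
× 540 s = 31,766 Mb = 3,971 MB = 3.971 GB.

3.97 GB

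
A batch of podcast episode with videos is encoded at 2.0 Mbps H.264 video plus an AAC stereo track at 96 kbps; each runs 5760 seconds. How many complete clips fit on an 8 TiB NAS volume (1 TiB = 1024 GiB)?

Audio: 96 kbps = 0.096 Mbps.
Total bitrate: 2.096 Mbps.
Per item: 2.096 Mbps × 5760 s = 12,073 Mb = 1,509 MB.
Capacity: 8 TiB = 70,368,744 Mb; 5828.62 items → 5828 complete.

5828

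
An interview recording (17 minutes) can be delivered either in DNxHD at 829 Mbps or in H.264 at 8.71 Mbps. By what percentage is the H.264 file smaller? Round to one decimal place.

98.9%

17 min = 1020 s
DNxHD: 829.000 Mbps × 1020 s = 845580.0 Mb = 105.698 GB.
H.264: 8.710 Mbps × 1020 s = 8884.2 Mb = 1.111 GB.
Reduction: (1 − 1.111/105.698) × 100 = 98.95%.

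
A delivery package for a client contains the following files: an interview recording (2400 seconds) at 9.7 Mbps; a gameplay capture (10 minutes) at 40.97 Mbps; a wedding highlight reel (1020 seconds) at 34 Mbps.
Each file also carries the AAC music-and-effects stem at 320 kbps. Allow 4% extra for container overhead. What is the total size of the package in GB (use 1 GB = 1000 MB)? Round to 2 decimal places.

10.90 GB

Audio: 320 kbps = 0.320 Mbps.
interview recording: 10.020 Mbps × 2400 s × 1.04 = 25009.9 Mb
gameplay capture: 41.290 Mbps × 600 s × 1.04 = 25765.0 Mb
wedding highlight reel: 34.320 Mbps × 1020 s × 1.04 = 36406.7 Mb
Total: 87181.5 Mb = 10897.7 MB.
= 10.90 GB.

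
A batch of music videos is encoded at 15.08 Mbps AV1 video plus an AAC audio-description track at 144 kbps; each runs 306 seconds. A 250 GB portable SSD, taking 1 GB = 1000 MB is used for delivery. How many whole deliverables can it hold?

429

Audio: 144 kbps = 0.144 Mbps.
Total bitrate: 15.224 Mbps.
Per item: 15.224 Mbps × 306 s = 4,659 Mb = 582.3 MB.
Capacity: 250 GB = 2,000,000 Mb; 429.32 items → 429 complete.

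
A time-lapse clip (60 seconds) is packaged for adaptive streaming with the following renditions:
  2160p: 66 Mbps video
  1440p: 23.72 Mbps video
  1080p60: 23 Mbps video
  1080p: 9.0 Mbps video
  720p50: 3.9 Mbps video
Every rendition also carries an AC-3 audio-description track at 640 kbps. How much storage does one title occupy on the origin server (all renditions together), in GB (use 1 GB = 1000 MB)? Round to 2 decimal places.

Audio: 640 kbps = 0.640 Mbps.
Sum of rendition bitrates: (66+0.640) + (23.72+0.640) + (23+0.640) + (9.0+0.640) + (3.9+0.640) = 128.820 Mbps.
× 60 s = 7,729 Mb = 966.1 MB = 0.9661 GB.

0.97 GB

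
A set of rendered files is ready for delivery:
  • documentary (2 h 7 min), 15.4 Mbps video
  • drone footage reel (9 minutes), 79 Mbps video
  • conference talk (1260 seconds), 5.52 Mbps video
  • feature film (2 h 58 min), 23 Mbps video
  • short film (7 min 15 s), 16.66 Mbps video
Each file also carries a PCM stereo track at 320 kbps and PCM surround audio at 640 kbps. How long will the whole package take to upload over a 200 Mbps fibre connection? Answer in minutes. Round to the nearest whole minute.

37 minutes

Audio total: 320 + 640 = 960 kbps = 0.960 Mbps.
documentary: 16.360 Mbps × 7620 s = 124663.2 Mb
drone footage reel: 79.960 Mbps × 540 s = 43178.4 Mb
conference talk: 6.480 Mbps × 1260 s = 8164.8 Mb
feature film: 23.960 Mbps × 10680 s = 255892.8 Mb
short film: 17.620 Mbps × 435 s = 7664.7 Mb
Total: 439563.9 Mb = 54945.5 MB.
At 200 Mbps: 439563.9 / 200 = 2198 s ≈ 36.6 minutes.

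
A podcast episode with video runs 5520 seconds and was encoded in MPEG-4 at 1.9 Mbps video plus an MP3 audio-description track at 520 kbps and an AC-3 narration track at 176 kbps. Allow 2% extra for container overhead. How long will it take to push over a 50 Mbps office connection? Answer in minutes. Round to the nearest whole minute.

5 minutes

Audio total: 520 + 176 = 696 kbps = 0.696 Mbps.
Total bitrate: 2.596 Mbps.
File: 2.596 Mbps × 5520 s = 14329.9 Mb.
With 2% container overhead: ×1.02. → 14616.5 Mb.
At 50 Mbps: 14616.5 / 50 = 292.3 s ≈ 4.87 minutes.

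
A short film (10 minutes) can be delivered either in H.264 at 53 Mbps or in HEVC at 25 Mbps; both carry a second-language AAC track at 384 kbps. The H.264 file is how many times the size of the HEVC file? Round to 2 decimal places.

2.10

10 min = 600 s
Audio: 384 kbps = 0.384 Mbps.
H.264: 53.384 Mbps × 600 s = 32030.4 Mb = 4.004 GB.
HEVC: 25.384 Mbps × 600 s = 15230.4 Mb = 1.904 GB.
Ratio: 4.004 / 1.904 = 2.103.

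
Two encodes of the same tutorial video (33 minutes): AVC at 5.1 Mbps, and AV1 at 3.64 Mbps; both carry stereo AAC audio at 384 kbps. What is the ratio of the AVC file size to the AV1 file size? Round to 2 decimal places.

33 min = 1980 s
Audio: 384 kbps = 0.384 Mbps.
AVC: 5.484 Mbps × 1980 s = 10858.3 Mb = 1.264 GiB.
AV1: 4.024 Mbps × 1980 s = 7967.5 Mb = 0.928 GiB.
Ratio: 1.264 / 0.928 = 1.363.

1.36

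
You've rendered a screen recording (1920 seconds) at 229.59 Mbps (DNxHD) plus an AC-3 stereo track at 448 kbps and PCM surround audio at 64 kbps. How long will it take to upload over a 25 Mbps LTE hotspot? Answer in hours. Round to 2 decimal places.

4.91 hours

Audio total: 448 + 64 = 512 kbps = 0.512 Mbps.
Total bitrate: 230.102 Mbps.
File: 230.102 Mbps × 1920 s = 441795.8 Mb.
At 25 Mbps: 441795.8 / 25 = 17671.8 s ≈ 4.91 hours.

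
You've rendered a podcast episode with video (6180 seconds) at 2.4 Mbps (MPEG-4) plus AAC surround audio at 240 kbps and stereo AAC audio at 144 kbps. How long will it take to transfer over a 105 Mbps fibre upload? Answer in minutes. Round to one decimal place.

2.7 minutes

Audio total: 240 + 144 = 384 kbps = 0.384 Mbps.
Total bitrate: 2.784 Mbps.
File: 2.784 Mbps × 6180 s = 17205.1 Mb.
At 105 Mbps: 17205.1 / 105 = 163.9 s ≈ 2.73 minutes.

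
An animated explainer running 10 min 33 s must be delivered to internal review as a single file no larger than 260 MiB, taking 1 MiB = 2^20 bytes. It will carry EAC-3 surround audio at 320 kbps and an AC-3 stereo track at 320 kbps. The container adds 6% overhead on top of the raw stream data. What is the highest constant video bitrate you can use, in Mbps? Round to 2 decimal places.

Budget: 260 MiB = 2181.0 Mb.
Stream payload after overhead: 2181.0 / 1.06 = 2057.6 Mb.
10 min 33 s = 633 s
Total bitrate budget: 2057.6 Mb / 633 s = 3.251 Mbps.
Audio total: 320 + 320 = 640 kbps = 0.640 Mbps.
Video: 3.251 − 0.640 = 2.611 Mbps.

2.61 Mbps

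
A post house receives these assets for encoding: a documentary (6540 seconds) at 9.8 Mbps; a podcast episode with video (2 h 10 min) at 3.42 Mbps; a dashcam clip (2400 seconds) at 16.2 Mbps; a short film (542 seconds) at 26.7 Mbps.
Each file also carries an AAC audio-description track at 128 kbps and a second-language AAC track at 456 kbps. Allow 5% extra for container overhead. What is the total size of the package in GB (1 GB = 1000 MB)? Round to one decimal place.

Audio total: 128 + 456 = 584 kbps = 0.584 Mbps.
documentary: 10.384 Mbps × 6540 s × 1.05 = 71306.9 Mb
podcast episode with video: 4.004 Mbps × 7800 s × 1.05 = 32792.8 Mb
dashcam clip: 16.784 Mbps × 2400 s × 1.05 = 42295.7 Mb
short film: 27.284 Mbps × 542 s × 1.05 = 15527.3 Mb
Total: 161922.7 Mb = 20240.3 MB.
= 20.24 GB.

20.2 GB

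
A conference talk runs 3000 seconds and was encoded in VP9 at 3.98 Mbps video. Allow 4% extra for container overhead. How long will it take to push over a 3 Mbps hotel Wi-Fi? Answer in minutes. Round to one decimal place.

69.0 minutes

File: 3.980 Mbps × 3000 s = 11940.0 Mb.
With 4% container overhead: ×1.04. → 12417.6 Mb.
At 3 Mbps: 12417.6 / 3 = 4139.2 s ≈ 69 minutes.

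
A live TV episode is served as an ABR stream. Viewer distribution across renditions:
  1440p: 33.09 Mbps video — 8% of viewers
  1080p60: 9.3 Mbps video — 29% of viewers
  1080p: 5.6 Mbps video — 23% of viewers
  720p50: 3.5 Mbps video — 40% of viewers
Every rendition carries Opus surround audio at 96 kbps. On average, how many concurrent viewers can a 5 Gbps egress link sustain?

615

Audio: 96 kbps = 0.096 Mbps.
Average per-viewer bitrate: 0.08×33.186 + 0.29×9.396 + 0.23×5.696 + 0.40×3.596 = 8.128 Mbps.
5 Gbps = 5,000 Mbps; 5,000 / 8.128 = 615.14 → 615.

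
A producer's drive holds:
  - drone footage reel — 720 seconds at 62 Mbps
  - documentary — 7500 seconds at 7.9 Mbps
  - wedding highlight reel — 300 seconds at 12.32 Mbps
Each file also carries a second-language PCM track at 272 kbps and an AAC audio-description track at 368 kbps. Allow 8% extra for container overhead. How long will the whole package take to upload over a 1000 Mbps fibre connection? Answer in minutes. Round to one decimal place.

Audio total: 272 + 368 = 640 kbps = 0.640 Mbps.
drone footage reel: 62.640 Mbps × 720 s × 1.08 = 48708.9 Mb
documentary: 8.540 Mbps × 7500 s × 1.08 = 69174.0 Mb
wedding highlight reel: 12.960 Mbps × 300 s × 1.08 = 4199.0 Mb
Total: 122081.9 Mb = 15260.2 MB.
At 1000 Mbps: 122081.9 / 1000 = 122 s ≈ 2.03 minutes.

2.0 minutes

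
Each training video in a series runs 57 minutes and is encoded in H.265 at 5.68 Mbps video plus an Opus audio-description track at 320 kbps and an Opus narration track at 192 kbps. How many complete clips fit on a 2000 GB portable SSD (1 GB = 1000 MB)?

755

57 min = 3420 s
Audio total: 320 + 192 = 512 kbps = 0.512 Mbps.
Total bitrate: 6.192 Mbps.
Per item: 6.192 Mbps × 3420 s = 21,177 Mb = 2,647 MB.
Capacity: 2000 GB = 16,000,000 Mb; 755.55 items → 755 complete.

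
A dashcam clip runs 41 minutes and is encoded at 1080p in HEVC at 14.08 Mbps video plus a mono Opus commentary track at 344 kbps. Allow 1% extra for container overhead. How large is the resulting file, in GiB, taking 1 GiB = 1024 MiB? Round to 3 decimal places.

4.172 GiB

41 min = 2460 s
Audio: 344 kbps = 0.344 Mbps.
Total bitrate: 14.08 + 0.344 = 14.424 Mbps.
Stream data: 14.424 Mbps × 2460 s = 35483.0 Mb.
With 1% container overhead: ×1.01.
35,838 Mb = 4,479,733,800 bytes ÷ 1,073,741,824 = 4.172 GiB.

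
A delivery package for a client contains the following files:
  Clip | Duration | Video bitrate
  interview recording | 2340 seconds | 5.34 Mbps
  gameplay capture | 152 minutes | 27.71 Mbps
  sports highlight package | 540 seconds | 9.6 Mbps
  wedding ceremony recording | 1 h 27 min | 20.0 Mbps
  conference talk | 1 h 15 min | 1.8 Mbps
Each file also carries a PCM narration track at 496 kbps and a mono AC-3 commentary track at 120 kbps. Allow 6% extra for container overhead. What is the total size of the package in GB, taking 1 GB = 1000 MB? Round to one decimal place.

52.5 GB

Audio total: 496 + 120 = 616 kbps = 0.616 Mbps.
interview recording: 5.956 Mbps × 2340 s × 1.06 = 14773.3 Mb
gameplay capture: 28.326 Mbps × 9120 s × 1.06 = 273833.1 Mb
sports highlight package: 10.216 Mbps × 540 s × 1.06 = 5847.6 Mb
wedding ceremony recording: 20.616 Mbps × 5220 s × 1.06 = 114072.5 Mb
conference talk: 2.416 Mbps × 4500 s × 1.06 = 11524.3 Mb
Total: 420050.8 Mb = 52506.3 MB.
= 52.51 GB.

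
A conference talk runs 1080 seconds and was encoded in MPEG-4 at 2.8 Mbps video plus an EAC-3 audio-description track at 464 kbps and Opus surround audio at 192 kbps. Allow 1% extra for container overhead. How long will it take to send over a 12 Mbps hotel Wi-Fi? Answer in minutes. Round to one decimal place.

Audio total: 464 + 192 = 656 kbps = 0.656 Mbps.
Total bitrate: 3.456 Mbps.
File: 3.456 Mbps × 1080 s = 3732.5 Mb.
With 1% container overhead: ×1.01. → 3769.8 Mb.
At 12 Mbps: 3769.8 / 12 = 314.2 s ≈ 5.24 minutes.

5.2 minutes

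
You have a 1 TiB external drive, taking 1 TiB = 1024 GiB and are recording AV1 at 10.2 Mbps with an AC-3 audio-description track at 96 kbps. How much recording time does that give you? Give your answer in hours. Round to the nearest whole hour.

237 hours

Audio: 96 kbps = 0.096 Mbps.
Total bitrate: 10.2 + 0.096 = 10.296 Mbps.
Capacity: 1 TiB = 8,796,093 Mb.
Recording time: 8,796,093 / 10.296 = 854,321 s ≈ 237 hours.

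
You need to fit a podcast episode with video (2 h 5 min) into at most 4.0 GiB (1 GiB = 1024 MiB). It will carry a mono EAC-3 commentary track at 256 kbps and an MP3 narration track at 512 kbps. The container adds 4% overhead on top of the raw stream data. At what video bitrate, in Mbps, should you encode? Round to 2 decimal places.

3.64 Mbps

Budget: 4.0 GiB = 34359.7 Mb.
Stream payload after overhead: 34359.7 / 1.04 = 33038.2 Mb.
2 h 5 min = 125 min = 7500 s
Total bitrate budget: 33038.2 Mb / 7500 s = 4.405 Mbps.
Audio total: 256 + 512 = 768 kbps = 0.768 Mbps.
Video: 4.405 − 0.768 = 3.637 Mbps.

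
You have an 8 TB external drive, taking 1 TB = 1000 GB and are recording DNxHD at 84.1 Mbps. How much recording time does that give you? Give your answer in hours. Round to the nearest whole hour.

211 hours

Capacity: 8 TB = 64,000,000 Mb.
Recording time: 64,000,000 / 84.100 = 760,999 s ≈ 211 hours.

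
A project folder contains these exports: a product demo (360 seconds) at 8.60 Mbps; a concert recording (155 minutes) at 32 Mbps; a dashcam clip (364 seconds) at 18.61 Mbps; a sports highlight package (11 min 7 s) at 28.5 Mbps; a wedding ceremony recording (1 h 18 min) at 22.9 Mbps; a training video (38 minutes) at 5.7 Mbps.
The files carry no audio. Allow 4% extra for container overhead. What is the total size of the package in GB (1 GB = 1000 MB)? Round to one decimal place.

product demo: 8.600 Mbps × 360 s × 1.04 = 3219.8 Mb
concert recording: 32.000 Mbps × 9300 s × 1.04 = 309504.0 Mb
dashcam clip: 18.610 Mbps × 364 s × 1.04 = 7045.0 Mb
sports highlight package: 28.500 Mbps × 667 s × 1.04 = 19769.9 Mb
wedding ceremony recording: 22.900 Mbps × 4680 s × 1.04 = 111458.9 Mb
training video: 5.700 Mbps × 2280 s × 1.04 = 13515.8 Mb
Total: 464513.4 Mb = 58064.2 MB.
= 58.06 GB.

58.1 GB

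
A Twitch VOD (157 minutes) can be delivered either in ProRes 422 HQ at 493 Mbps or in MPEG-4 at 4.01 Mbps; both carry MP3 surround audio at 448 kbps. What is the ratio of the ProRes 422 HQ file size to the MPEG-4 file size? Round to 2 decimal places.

110.69

157 min = 9420 s
Audio: 448 kbps = 0.448 Mbps.
ProRes 422 HQ: 493.448 Mbps × 9420 s = 4648280.2 Mb = 581.035 GB.
MPEG-4: 4.458 Mbps × 9420 s = 41994.4 Mb = 5.249 GB.
Ratio: 581.035 / 5.249 = 110.688.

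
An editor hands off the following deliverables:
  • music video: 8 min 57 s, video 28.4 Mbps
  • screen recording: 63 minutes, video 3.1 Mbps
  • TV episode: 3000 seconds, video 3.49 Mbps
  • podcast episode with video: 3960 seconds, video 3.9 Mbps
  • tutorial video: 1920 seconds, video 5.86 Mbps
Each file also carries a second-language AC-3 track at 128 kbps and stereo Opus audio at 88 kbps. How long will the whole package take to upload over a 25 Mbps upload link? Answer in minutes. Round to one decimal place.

44.7 minutes

Audio total: 128 + 88 = 216 kbps = 0.216 Mbps.
music video: 28.616 Mbps × 537 s = 15366.8 Mb
screen recording: 3.316 Mbps × 3780 s = 12534.5 Mb
TV episode: 3.706 Mbps × 3000 s = 11118.0 Mb
podcast episode with video: 4.116 Mbps × 3960 s = 16299.4 Mb
tutorial video: 6.076 Mbps × 1920 s = 11665.9 Mb
Total: 66984.6 Mb = 8373.1 MB.
At 25 Mbps: 66984.6 / 25 = 2679 s ≈ 44.7 minutes.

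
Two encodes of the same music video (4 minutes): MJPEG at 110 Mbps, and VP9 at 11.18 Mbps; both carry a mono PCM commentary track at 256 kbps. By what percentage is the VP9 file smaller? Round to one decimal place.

89.6%

4 min = 240 s
Audio: 256 kbps = 0.256 Mbps.
MJPEG: 110.256 Mbps × 240 s = 26461.4 Mb = 3.081 GiB.
VP9: 11.436 Mbps × 240 s = 2744.6 Mb = 0.320 GiB.
Reduction: (1 − 0.320/3.081) × 100 = 89.63%.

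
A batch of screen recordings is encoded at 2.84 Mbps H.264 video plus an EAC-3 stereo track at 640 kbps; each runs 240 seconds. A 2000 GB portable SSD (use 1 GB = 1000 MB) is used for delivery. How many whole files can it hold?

Audio: 640 kbps = 0.640 Mbps.
Total bitrate: 3.480 Mbps.
Per item: 3.480 Mbps × 240 s = 835.2 Mb = 104.4 MB.
Capacity: 2000 GB = 16,000,000 Mb; 19157.09 items → 19157 complete.

19157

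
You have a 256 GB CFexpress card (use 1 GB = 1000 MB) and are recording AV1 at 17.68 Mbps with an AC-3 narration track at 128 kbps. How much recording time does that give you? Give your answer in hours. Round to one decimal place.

31.9 hours

Audio: 128 kbps = 0.128 Mbps.
Total bitrate: 17.68 + 0.128 = 17.808 Mbps.
Capacity: 256 GB = 2,048,000 Mb.
Recording time: 2,048,000 / 17.808 = 115,004 s ≈ 31.9 hours.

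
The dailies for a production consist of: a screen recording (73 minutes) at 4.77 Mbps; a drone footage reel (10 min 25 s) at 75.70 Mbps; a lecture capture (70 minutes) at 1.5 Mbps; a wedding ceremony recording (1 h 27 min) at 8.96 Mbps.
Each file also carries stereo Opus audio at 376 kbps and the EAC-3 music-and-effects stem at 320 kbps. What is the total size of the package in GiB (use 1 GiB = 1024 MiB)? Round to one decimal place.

Audio total: 376 + 320 = 696 kbps = 0.696 Mbps.
screen recording: 5.466 Mbps × 4380 s = 23941.1 Mb
drone footage reel: 76.396 Mbps × 625 s = 47747.5 Mb
lecture capture: 2.196 Mbps × 4200 s = 9223.2 Mb
wedding ceremony recording: 9.656 Mbps × 5220 s = 50404.3 Mb
Total: 131316.1 Mb = 16414.5 MB.
= 15.29 GiB.

15.3 GiB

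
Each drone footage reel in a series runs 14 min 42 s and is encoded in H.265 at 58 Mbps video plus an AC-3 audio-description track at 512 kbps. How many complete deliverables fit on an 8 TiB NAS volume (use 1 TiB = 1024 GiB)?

14 min 42 s = 882 s
Audio: 512 kbps = 0.512 Mbps.
Total bitrate: 58.512 Mbps.
Per item: 58.512 Mbps × 882 s = 51,608 Mb = 6,451 MB.
Capacity: 8 TiB = 70,368,744 Mb; 1363.53 items → 1363 complete.

1363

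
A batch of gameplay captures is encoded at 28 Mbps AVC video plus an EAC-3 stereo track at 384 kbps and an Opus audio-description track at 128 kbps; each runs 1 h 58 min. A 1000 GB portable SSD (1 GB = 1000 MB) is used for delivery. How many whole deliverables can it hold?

39

1 h 58 min = 118 min = 7080 s
Audio total: 384 + 128 = 512 kbps = 0.512 Mbps.
Total bitrate: 28.512 Mbps.
Per item: 28.512 Mbps × 7080 s = 201,865 Mb = 25,233 MB.
Capacity: 1000 GB = 8,000,000 Mb; 39.63 items → 39 complete.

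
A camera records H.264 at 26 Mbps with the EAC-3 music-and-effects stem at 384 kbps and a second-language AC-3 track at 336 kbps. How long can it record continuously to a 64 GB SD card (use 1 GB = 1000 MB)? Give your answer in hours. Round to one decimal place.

Audio total: 384 + 336 = 720 kbps = 0.720 Mbps.
Total bitrate: 26 + 0.720 = 26.720 Mbps.
Capacity: 64 GB = 512,000 Mb.
Recording time: 512,000 / 26.720 = 19,162 s ≈ 5.32 hours.

5.3 hours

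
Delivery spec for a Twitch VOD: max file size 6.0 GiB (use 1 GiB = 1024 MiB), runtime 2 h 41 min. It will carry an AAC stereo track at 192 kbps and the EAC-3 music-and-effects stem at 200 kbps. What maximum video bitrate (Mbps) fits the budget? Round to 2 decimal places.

4.94 Mbps

Budget: 6.0 GiB = 51539.6 Mb.
2 h 41 min = 161 min = 9660 s
Total bitrate budget: 51539.6 Mb / 9660 s = 5.335 Mbps.
Audio total: 192 + 200 = 392 kbps = 0.392 Mbps.
Video: 5.335 − 0.392 = 4.943 Mbps.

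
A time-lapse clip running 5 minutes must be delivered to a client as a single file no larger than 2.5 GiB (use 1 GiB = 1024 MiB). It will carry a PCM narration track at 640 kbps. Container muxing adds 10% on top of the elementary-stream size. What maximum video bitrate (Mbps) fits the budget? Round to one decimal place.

Budget: 2.5 GiB = 21474.8 Mb.
Stream payload after overhead: 21474.8 / 1.10 = 19522.6 Mb.
5 min = 300 s
Total bitrate budget: 19522.6 Mb / 300 s = 65.075 Mbps.
Audio: 640 kbps = 0.640 Mbps.
Video: 65.075 − 0.640 = 64.435 Mbps.

64.4 Mbps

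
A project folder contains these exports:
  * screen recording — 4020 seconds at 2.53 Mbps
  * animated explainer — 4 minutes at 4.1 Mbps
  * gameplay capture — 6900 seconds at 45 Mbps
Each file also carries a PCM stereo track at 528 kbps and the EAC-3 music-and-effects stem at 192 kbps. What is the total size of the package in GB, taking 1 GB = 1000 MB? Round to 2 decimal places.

Audio total: 528 + 192 = 720 kbps = 0.720 Mbps.
screen recording: 3.250 Mbps × 4020 s = 13065.0 Mb
animated explainer: 4.820 Mbps × 240 s = 1156.8 Mb
gameplay capture: 45.720 Mbps × 6900 s = 315468.0 Mb
Total: 329689.8 Mb = 41211.2 MB.
= 41.21 GB.

41.21 GB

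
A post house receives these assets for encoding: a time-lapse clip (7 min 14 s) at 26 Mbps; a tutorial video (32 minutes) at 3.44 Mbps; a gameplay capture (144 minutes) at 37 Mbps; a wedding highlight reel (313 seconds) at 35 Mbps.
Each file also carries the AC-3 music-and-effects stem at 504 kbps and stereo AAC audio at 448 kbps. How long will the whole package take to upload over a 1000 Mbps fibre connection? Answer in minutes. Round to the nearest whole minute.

6 minutes

Audio total: 504 + 448 = 952 kbps = 0.952 Mbps.
time-lapse clip: 26.952 Mbps × 434 s = 11697.2 Mb
tutorial video: 4.392 Mbps × 1920 s = 8432.6 Mb
gameplay capture: 37.952 Mbps × 8640 s = 327905.3 Mb
wedding highlight reel: 35.952 Mbps × 313 s = 11253.0 Mb
Total: 359288.1 Mb = 44911.0 MB.
At 1000 Mbps: 359288.1 / 1000 = 359 s ≈ 5.99 minutes.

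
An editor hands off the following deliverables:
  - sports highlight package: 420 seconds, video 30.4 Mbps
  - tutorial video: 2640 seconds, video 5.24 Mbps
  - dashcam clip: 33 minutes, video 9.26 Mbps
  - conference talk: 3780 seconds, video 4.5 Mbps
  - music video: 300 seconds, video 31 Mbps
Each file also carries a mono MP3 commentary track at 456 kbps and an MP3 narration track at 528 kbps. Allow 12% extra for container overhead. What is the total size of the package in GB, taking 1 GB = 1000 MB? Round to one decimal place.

11.2 GB

Audio total: 456 + 528 = 984 kbps = 0.984 Mbps.
sports highlight package: 31.384 Mbps × 420 s × 1.12 = 14763.0 Mb
tutorial video: 6.224 Mbps × 2640 s × 1.12 = 18403.1 Mb
dashcam clip: 10.244 Mbps × 1980 s × 1.12 = 22717.1 Mb
conference talk: 5.484 Mbps × 3780 s × 1.12 = 23217.1 Mb
music video: 31.984 Mbps × 300 s × 1.12 = 10746.6 Mb
Total: 89846.9 Mb = 11230.9 MB.
= 11.23 GB.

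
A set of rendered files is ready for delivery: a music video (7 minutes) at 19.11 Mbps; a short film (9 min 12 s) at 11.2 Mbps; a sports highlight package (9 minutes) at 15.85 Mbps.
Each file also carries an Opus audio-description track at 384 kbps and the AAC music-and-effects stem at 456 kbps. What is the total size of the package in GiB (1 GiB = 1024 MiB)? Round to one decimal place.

2.8 GiB

Audio total: 384 + 456 = 840 kbps = 0.840 Mbps.
music video: 19.950 Mbps × 420 s = 8379.0 Mb
short film: 12.040 Mbps × 552 s = 6646.1 Mb
sports highlight package: 16.690 Mbps × 540 s = 9012.6 Mb
Total: 24037.7 Mb = 3004.7 MB.
= 2.798 GiB.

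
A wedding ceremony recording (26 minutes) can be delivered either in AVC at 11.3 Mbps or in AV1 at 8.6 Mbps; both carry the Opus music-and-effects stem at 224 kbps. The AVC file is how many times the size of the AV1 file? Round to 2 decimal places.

1.31

26 min = 1560 s
Audio: 224 kbps = 0.224 Mbps.
AVC: 11.524 Mbps × 1560 s = 17977.4 Mb = 2.247 GB.
AV1: 8.824 Mbps × 1560 s = 13765.4 Mb = 1.721 GB.
Ratio: 2.247 / 1.721 = 1.306.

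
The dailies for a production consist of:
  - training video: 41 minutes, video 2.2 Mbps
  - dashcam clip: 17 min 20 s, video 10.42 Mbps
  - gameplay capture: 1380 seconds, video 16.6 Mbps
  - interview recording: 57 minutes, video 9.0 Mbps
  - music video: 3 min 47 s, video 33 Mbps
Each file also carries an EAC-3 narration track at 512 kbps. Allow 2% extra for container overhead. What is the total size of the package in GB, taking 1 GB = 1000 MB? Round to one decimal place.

Audio: 512 kbps = 0.512 Mbps.
training video: 2.712 Mbps × 2460 s × 1.02 = 6805.0 Mb
dashcam clip: 10.932 Mbps × 1040 s × 1.02 = 11596.7 Mb
gameplay capture: 17.112 Mbps × 1380 s × 1.02 = 24086.9 Mb
interview recording: 9.512 Mbps × 3420 s × 1.02 = 33181.7 Mb
music video: 33.512 Mbps × 227 s × 1.02 = 7759.4 Mb
Total: 83429.5 Mb = 10428.7 MB.
= 10.43 GB.

10.4 GB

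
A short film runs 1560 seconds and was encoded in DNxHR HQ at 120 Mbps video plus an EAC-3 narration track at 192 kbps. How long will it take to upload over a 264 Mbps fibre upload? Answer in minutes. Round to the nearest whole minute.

12 minutes

Audio: 192 kbps = 0.192 Mbps.
Total bitrate: 120.192 Mbps.
File: 120.192 Mbps × 1560 s = 187499.5 Mb.
At 264 Mbps: 187499.5 / 264 = 710.2 s ≈ 11.8 minutes.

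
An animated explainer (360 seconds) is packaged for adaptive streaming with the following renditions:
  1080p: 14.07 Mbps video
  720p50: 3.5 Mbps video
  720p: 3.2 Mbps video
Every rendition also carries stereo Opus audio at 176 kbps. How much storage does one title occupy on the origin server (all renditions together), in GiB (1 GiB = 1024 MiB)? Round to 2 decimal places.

Audio: 176 kbps = 0.176 Mbps.
Sum of rendition bitrates: (14.07+0.176) + (3.5+0.176) + (3.2+0.176) = 21.298 Mbps.
× 360 s = 7,667 Mb = 958.4 MB = 0.8926 GiB.

0.89 GiB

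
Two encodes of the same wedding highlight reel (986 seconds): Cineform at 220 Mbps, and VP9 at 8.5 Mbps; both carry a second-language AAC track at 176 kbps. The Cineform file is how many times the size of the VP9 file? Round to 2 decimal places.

Audio: 176 kbps = 0.176 Mbps.
Cineform: 220.176 Mbps × 986 s = 217093.5 Mb = 25.273 GiB.
VP9: 8.676 Mbps × 986 s = 8554.5 Mb = 0.996 GiB.
Ratio: 25.273 / 0.996 = 25.378.

25.38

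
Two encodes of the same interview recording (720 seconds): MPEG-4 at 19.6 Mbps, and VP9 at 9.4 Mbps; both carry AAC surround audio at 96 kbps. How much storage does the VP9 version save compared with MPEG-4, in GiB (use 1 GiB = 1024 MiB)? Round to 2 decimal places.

0.85 GiB

Audio: 96 kbps = 0.096 Mbps.
MPEG-4: 19.696 Mbps × 720 s = 14181.1 Mb = 1.651 GiB.
VP9: 9.496 Mbps × 720 s = 6837.1 Mb = 0.796 GiB.
Saving: 1.651 − 0.796 = 0.855 GiB.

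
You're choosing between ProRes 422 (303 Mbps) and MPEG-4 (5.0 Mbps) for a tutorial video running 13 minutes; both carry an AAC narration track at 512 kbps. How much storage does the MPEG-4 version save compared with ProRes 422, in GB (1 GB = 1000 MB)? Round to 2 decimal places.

29.06 GB

13 min = 780 s
Audio: 512 kbps = 0.512 Mbps.
ProRes 422: 303.512 Mbps × 780 s = 236739.4 Mb = 29.592 GB.
MPEG-4: 5.512 Mbps × 780 s = 4299.4 Mb = 0.537 GB.
Saving: 29.592 − 0.537 = 29.055 GB.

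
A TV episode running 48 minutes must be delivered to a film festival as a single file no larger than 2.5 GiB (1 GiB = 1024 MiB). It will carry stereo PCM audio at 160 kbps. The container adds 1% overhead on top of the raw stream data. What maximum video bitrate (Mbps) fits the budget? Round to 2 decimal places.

7.22 Mbps

Budget: 2.5 GiB = 21474.8 Mb.
Stream payload after overhead: 21474.8 / 1.01 = 21262.2 Mb.
48 min = 2880 s
Total bitrate budget: 21262.2 Mb / 2880 s = 7.383 Mbps.
Audio: 160 kbps = 0.160 Mbps.
Video: 7.383 − 0.160 = 7.223 Mbps.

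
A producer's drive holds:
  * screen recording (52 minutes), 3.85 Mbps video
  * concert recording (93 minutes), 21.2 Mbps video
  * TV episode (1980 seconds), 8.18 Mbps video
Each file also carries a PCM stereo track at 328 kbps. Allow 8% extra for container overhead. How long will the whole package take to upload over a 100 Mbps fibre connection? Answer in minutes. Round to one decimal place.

Audio: 328 kbps = 0.328 Mbps.
screen recording: 4.178 Mbps × 3120 s × 1.08 = 14078.2 Mb
concert recording: 21.528 Mbps × 5580 s × 1.08 = 129736.3 Mb
TV episode: 8.508 Mbps × 1980 s × 1.08 = 18193.5 Mb
Total: 162008.0 Mb = 20251.0 MB.
At 100 Mbps: 162008.0 / 100 = 1620 s ≈ 27 minutes.

27.0 minutes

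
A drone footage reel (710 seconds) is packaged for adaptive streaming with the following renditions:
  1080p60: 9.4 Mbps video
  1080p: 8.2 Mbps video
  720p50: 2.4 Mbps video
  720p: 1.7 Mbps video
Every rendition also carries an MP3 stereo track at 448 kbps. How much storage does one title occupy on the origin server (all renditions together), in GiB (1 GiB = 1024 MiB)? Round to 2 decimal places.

Audio: 448 kbps = 0.448 Mbps.
Sum of rendition bitrates: (9.4+0.448) + (8.2+0.448) + (2.4+0.448) + (1.7+0.448) = 23.492 Mbps.
× 710 s = 16,679 Mb = 2,085 MB = 1.942 GiB.

1.94 GiB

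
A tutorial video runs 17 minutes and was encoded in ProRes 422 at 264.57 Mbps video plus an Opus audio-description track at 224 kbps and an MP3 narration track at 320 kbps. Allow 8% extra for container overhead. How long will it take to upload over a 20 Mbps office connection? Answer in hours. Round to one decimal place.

17 min = 1020 s
Audio total: 224 + 320 = 544 kbps = 0.544 Mbps.
Total bitrate: 265.114 Mbps.
File: 265.114 Mbps × 1020 s = 270416.3 Mb.
With 8% container overhead: ×1.08. → 292049.6 Mb.
At 20 Mbps: 292049.6 / 20 = 14602.5 s ≈ 4.06 hours.

4.1 hours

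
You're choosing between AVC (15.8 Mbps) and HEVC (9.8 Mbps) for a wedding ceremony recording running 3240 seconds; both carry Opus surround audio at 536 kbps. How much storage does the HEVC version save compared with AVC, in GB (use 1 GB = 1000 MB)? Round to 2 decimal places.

2.43 GB

Audio: 536 kbps = 0.536 Mbps.
AVC: 16.336 Mbps × 3240 s = 52928.6 Mb = 6.616 GB.
HEVC: 10.336 Mbps × 3240 s = 33488.6 Mb = 4.186 GB.
Saving: 6.616 − 4.186 = 2.430 GB.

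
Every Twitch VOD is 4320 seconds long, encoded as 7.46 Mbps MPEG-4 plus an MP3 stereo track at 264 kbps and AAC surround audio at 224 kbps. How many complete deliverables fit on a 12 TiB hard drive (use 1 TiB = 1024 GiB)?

Audio total: 264 + 224 = 488 kbps = 0.488 Mbps.
Total bitrate: 7.948 Mbps.
Per item: 7.948 Mbps × 4320 s = 34,335 Mb = 4,292 MB.
Capacity: 12 TiB = 105,553,116 Mb; 3074.18 items → 3074 complete.

3074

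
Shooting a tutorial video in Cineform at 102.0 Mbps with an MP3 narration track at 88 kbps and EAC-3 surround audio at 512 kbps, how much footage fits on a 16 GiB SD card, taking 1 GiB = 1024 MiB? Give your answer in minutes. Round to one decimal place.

Audio total: 88 + 512 = 600 kbps = 0.600 Mbps.
Total bitrate: 102.0 + 0.600 = 102.600 Mbps.
Capacity: 16 GiB = 137,439 Mb.
Recording time: 137,439 / 102.600 = 1,340 s ≈ 22.3 minutes.

22.3 minutes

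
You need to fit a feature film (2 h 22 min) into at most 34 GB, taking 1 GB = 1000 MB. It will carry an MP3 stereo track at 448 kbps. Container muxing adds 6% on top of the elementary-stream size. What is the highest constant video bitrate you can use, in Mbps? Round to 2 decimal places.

Budget: 34 GB = 272000.0 Mb.
Stream payload after overhead: 272000.0 / 1.06 = 256603.8 Mb.
2 h 22 min = 142 min = 8520 s
Total bitrate budget: 256603.8 Mb / 8520 s = 30.118 Mbps.
Audio: 448 kbps = 0.448 Mbps.
Video: 30.118 − 0.448 = 29.670 Mbps.

29.67 Mbps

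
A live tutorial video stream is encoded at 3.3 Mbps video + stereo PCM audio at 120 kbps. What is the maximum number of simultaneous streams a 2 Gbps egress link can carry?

584

Audio: 120 kbps = 0.120 Mbps.
Per-viewer media rate: 3.420 Mbps.
2 Gbps = 2,000 Mbps; 2,000 / 3.420 = 584.80 → 584 viewers.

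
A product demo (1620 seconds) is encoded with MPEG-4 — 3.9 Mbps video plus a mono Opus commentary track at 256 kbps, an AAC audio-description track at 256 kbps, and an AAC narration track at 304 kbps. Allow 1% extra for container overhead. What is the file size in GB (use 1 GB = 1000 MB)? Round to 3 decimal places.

Audio total: 256 + 256 + 304 = 816 kbps = 0.816 Mbps.
Total bitrate: 3.9 + 0.816 = 4.716 Mbps.
Stream data: 4.716 Mbps × 1620 s = 7639.9 Mb.
With 1% container overhead: ×1.01.
7,716 Mb ÷ 8 = 964.5 MB → 0.9645 GB.

0.965 GB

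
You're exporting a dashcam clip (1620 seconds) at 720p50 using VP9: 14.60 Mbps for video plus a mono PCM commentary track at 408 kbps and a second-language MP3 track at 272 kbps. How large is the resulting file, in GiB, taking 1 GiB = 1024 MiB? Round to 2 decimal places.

Audio total: 408 + 272 = 680 kbps = 0.680 Mbps.
Total bitrate: 14.60 + 0.680 = 15.280 Mbps.
Stream data: 15.280 Mbps × 1620 s = 24753.6 Mb.
24,754 Mb = 3,094,200,000 bytes ÷ 1,073,741,824 = 2.882 GiB.

2.88 GiB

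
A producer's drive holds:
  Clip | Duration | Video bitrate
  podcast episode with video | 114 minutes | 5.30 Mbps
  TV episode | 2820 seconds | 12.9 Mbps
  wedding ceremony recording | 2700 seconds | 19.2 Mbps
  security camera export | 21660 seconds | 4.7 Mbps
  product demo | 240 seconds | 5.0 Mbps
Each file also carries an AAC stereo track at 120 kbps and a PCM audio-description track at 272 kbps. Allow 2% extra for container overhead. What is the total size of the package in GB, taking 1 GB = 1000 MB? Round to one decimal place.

Audio total: 120 + 272 = 392 kbps = 0.392 Mbps.
podcast episode with video: 5.692 Mbps × 6840 s × 1.02 = 39711.9 Mb
TV episode: 13.292 Mbps × 2820 s × 1.02 = 38233.1 Mb
wedding ceremony recording: 19.592 Mbps × 2700 s × 1.02 = 53956.4 Mb
security camera export: 5.092 Mbps × 21660 s × 1.02 = 112498.6 Mb
product demo: 5.392 Mbps × 240 s × 1.02 = 1320.0 Mb
Total: 245720.0 Mb = 30715.0 MB.
= 30.71 GB.

30.7 GB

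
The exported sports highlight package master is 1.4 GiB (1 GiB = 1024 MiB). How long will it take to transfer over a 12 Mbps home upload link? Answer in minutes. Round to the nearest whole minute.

17 minutes

File: 1.4 GiB = 12025.9 Mb.
At 12 Mbps: 12025.9 / 12 = 1002.2 s ≈ 16.7 minutes.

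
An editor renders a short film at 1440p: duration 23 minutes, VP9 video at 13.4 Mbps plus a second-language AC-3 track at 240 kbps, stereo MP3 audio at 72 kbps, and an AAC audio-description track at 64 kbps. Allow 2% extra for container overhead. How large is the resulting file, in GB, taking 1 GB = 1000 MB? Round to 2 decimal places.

23 min = 1380 s
Audio total: 240 + 72 + 64 = 376 kbps = 0.376 Mbps.
Total bitrate: 13.4 + 0.376 = 13.776 Mbps.
Stream data: 13.776 Mbps × 1380 s = 19010.9 Mb.
With 2% container overhead: ×1.02.
19,391 Mb ÷ 8 = 2,424 MB → 2.424 GB.

2.42 GB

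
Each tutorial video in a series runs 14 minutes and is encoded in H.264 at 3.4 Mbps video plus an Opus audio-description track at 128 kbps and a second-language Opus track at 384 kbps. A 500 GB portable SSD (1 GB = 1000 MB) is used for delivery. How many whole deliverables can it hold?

14 min = 840 s
Audio total: 128 + 384 = 512 kbps = 0.512 Mbps.
Total bitrate: 3.912 Mbps.
Per item: 3.912 Mbps × 840 s = 3,286 Mb = 410.8 MB.
Capacity: 500 GB = 4,000,000 Mb; 1217.26 items → 1217 complete.

1217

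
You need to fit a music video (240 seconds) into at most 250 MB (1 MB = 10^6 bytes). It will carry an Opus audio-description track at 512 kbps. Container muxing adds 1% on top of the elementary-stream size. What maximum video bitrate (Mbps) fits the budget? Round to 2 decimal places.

Budget: 250 MB = 2000.0 Mb.
Stream payload after overhead: 2000.0 / 1.01 = 1980.2 Mb.
Total bitrate budget: 1980.2 Mb / 240 s = 8.251 Mbps.
Audio: 512 kbps = 0.512 Mbps.
Video: 8.251 − 0.512 = 7.739 Mbps.

7.74 Mbps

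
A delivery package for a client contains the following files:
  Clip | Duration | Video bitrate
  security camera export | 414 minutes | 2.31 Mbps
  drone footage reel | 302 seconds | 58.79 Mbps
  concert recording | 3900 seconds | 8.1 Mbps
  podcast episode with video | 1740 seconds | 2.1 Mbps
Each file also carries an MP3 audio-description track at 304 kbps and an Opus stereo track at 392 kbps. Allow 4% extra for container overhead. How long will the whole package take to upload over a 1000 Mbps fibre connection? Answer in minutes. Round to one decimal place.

2.3 minutes

Audio total: 304 + 392 = 696 kbps = 0.696 Mbps.
security camera export: 3.006 Mbps × 24840 s × 1.04 = 77655.8 Mb
drone footage reel: 59.486 Mbps × 302 s × 1.04 = 18683.4 Mb
concert recording: 8.796 Mbps × 3900 s × 1.04 = 35676.6 Mb
podcast episode with video: 2.796 Mbps × 1740 s × 1.04 = 5059.6 Mb
Total: 137075.4 Mb = 17134.4 MB.
At 1000 Mbps: 137075.4 / 1000 = 137 s ≈ 2.28 minutes.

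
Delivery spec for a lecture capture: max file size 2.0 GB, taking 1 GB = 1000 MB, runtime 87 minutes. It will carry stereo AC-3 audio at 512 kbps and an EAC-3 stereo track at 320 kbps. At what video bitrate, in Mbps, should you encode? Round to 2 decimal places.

Budget: 2.0 GB = 16000.0 Mb.
87 min = 5220 s
Total bitrate budget: 16000.0 Mb / 5220 s = 3.065 Mbps.
Audio total: 512 + 320 = 832 kbps = 0.832 Mbps.
Video: 3.065 − 0.832 = 2.233 Mbps.

2.23 Mbps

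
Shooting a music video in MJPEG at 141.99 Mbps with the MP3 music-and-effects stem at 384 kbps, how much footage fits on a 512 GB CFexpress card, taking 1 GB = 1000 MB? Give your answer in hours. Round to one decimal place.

8.0 hours

Audio: 384 kbps = 0.384 Mbps.
Total bitrate: 141.99 + 0.384 = 142.374 Mbps.
Capacity: 512 GB = 4,096,000 Mb.
Recording time: 4,096,000 / 142.374 = 28,769 s ≈ 7.99 hours.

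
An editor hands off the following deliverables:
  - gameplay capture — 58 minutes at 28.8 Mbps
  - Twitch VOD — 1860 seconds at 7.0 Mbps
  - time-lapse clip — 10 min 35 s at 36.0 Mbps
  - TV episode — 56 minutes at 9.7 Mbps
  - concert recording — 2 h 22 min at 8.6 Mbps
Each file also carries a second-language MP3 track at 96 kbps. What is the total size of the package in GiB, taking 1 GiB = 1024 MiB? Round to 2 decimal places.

Audio: 96 kbps = 0.096 Mbps.
gameplay capture: 28.896 Mbps × 3480 s = 100558.1 Mb
Twitch VOD: 7.096 Mbps × 1860 s = 13198.6 Mb
time-lapse clip: 36.096 Mbps × 635 s = 22921.0 Mb
TV episode: 9.796 Mbps × 3360 s = 32914.6 Mb
concert recording: 8.696 Mbps × 8520 s = 74089.9 Mb
Total: 243682.1 Mb = 30460.3 MB.
= 28.37 GiB.

28.37 GiB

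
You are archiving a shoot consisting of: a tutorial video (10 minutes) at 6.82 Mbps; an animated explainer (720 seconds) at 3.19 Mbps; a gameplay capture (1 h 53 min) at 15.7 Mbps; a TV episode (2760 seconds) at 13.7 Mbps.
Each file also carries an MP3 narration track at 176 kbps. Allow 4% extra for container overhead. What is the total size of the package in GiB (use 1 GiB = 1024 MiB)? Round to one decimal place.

18.5 GiB

Audio: 176 kbps = 0.176 Mbps.
tutorial video: 6.996 Mbps × 600 s × 1.04 = 4365.5 Mb
animated explainer: 3.366 Mbps × 720 s × 1.04 = 2520.5 Mb
gameplay capture: 15.876 Mbps × 6780 s × 1.04 = 111944.9 Mb
TV episode: 13.876 Mbps × 2760 s × 1.04 = 39829.7 Mb
Total: 158660.5 Mb = 19832.6 MB.
= 18.47 GiB.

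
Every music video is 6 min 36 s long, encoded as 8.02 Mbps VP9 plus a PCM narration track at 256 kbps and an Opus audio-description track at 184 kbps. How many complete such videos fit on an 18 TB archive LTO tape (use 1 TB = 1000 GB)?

42983

6 min 36 s = 396 s
Audio total: 256 + 184 = 440 kbps = 0.440 Mbps.
Total bitrate: 8.460 Mbps.
Per item: 8.460 Mbps × 396 s = 3,350 Mb = 418.8 MB.
Capacity: 18 TB = 144,000,000 Mb; 42983.02 items → 42983 complete.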